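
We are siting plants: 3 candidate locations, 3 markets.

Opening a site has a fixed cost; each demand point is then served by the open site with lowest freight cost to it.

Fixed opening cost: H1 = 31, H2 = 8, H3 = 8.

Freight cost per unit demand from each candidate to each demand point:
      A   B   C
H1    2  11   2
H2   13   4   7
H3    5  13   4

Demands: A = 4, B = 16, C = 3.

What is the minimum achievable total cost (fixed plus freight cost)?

112

Open {H2, H3}: assign each demand point to its cheapest open site.
  A→H3 4×5=20, B→H2 16×4=64, C→H3 3×4=12
  freight cost 96, fixed 16 → total 112.
Compare {H1, H2}: freight cost 78 + fixed 39 = 117.
Compare {H1, H2, H3}: freight cost 78 + fixed 47 = 125.
Compare {H2}: freight cost 137 + fixed 8 = 145.
All other subsets cost ≥ 117. Minimum total cost: 112.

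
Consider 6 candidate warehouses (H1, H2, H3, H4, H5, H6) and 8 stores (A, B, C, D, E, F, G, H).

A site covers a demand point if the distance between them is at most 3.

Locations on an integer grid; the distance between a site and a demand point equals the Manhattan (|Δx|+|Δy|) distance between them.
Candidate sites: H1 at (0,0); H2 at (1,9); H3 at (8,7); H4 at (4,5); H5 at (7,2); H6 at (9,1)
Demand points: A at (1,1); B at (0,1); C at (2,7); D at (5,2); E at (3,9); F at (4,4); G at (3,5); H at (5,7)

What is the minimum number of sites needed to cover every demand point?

Coverage sets (demand points within 3 of each site):
  H1: {A, B}
  H2: {C, E}
  H3: {H}
  H4: {F, G, H}
  H5: {D}
  H6: {}
No 3 sites suffice: every size-3 union leaves at least one demand point uncovered.
But {H1, H2, H4, H5} covers everything, so the minimum is 4.

4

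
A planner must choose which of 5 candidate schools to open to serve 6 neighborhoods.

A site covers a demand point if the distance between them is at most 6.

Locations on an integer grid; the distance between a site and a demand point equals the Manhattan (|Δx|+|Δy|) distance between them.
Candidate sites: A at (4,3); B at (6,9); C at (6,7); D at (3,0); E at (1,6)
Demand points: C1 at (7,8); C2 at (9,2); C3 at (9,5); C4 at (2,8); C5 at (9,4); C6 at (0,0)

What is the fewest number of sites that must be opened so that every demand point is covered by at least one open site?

Coverage sets (demand points within 6 of each site):
  A: {C2, C5}
  B: {C1, C4}
  C: {C1, C3, C4, C5}
  D: {C6}
  E: {C4}
No 2 sites suffice: every size-2 union leaves at least one demand point uncovered.
But {A, C, D} covers everything, so the minimum is 3.

3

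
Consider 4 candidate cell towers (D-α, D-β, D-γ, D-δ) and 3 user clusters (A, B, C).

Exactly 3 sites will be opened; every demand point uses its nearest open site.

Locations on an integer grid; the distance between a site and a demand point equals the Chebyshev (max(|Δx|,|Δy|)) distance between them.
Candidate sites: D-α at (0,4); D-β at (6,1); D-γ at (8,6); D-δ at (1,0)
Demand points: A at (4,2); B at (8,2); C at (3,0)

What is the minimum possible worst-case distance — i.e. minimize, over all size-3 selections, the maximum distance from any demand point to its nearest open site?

Open {D-α, D-β, D-δ}.
  Farthest demand point is A at distance 2 (to D-β); all others are ≤ 2.
With {D-β, D-γ, D-δ} the worst case is 2.
With {D-α, D-β, D-γ} the worst case is 3.
No size-3 selection achieves below 2.

2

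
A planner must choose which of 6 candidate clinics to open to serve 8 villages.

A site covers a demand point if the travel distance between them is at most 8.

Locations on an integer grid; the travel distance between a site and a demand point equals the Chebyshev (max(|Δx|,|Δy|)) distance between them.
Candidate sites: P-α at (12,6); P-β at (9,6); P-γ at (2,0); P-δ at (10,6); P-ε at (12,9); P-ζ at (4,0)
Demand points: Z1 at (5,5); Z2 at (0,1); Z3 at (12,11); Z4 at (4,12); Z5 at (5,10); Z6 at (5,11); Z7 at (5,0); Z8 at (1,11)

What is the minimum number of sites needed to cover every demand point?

2

Coverage sets (demand points within 8 of each site):
  P-α: {Z1, Z3, Z4, Z5, Z6, Z7}
  P-β: {Z1, Z3, Z4, Z5, Z6, Z7, Z8}
  P-γ: {Z1, Z2, Z7}
  P-δ: {Z1, Z3, Z4, Z5, Z6, Z7}
  P-ε: {Z1, Z3, Z4, Z5, Z6}
  P-ζ: {Z1, Z2, Z7}
No single site covers all 8 demand points.
But {P-β, P-γ} covers everything, so the minimum is 2.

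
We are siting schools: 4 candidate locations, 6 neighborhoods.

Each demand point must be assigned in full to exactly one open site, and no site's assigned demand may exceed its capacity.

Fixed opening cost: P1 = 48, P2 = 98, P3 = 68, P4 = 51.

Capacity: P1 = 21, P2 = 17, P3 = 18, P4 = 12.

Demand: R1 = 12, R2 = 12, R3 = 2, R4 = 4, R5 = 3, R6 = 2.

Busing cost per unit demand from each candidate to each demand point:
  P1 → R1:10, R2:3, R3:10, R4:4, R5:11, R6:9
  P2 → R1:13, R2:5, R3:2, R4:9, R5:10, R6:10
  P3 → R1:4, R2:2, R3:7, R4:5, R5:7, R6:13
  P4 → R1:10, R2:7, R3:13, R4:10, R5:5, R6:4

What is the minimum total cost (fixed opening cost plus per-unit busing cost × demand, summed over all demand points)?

Open {P1, P3}; cheapest assignment that respects the capacities:
  P1 (cap 21, load 18): R2, R4, R6 — cost 12×3 + 4×4 + 2×9 = 70
  P3 (cap 18, load 17): R1, R3, R5 — cost 12×4 + 2×7 + 3×7 = 83
  Shipping 153, fixed 116 → total 269.
  Any other capacity-feasible assignment to {P1, P3} ships for at least 153.
Compare {P1, P3, P4}: its best feasible assignment gives total 304.
Compare {P2, P3}: its best feasible assignment gives total 354.
Every other set of open sites that can feasibly serve all demand totals ≥ 304 even under its best assignment. Minimum: 269.

269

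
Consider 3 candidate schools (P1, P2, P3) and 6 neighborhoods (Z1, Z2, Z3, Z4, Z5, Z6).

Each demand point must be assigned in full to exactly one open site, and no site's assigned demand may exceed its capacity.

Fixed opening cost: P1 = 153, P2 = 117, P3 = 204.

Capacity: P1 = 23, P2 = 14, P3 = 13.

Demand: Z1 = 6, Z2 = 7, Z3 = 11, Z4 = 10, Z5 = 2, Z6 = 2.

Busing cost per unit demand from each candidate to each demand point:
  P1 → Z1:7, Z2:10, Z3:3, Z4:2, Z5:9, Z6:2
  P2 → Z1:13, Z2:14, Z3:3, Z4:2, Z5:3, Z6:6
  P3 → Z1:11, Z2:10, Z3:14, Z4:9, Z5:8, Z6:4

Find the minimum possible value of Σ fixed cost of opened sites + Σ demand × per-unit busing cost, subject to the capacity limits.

649

Open {P1, P2, P3}; cheapest assignment that respects the capacities:
  P1 (cap 23, load 19): Z1, Z3, Z6 — cost 6×7 + 11×3 + 2×2 = 79
  P2 (cap 14, load 12): Z4, Z5 — cost 10×2 + 2×3 = 26
  P3 (cap 13, load 7): Z2 — cost 7×10 = 70
  Shipping 175, fixed 474 → total 649.
  Any other capacity-feasible assignment to {P1, P2, P3} ships for at least 175.
Total demand is 38 and no other set of sites has combined capacity ≥ 38, so {P1, P2, P3} is the only feasible choice of open sites. Minimum: 649.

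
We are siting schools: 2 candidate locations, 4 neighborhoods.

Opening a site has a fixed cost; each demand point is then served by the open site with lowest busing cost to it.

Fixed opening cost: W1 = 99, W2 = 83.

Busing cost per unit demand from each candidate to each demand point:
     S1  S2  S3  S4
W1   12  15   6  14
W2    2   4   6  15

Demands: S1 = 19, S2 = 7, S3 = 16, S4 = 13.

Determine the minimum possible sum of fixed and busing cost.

Open {W2}: assign each demand point to its cheapest open site.
  S1→W2 19×2=38, S2→W2 7×4=28, S3→W2 16×6=96, S4→W2 13×15=195
  busing cost 357, fixed 83 → total 440.
Compare {W1, W2}: busing cost 344 + fixed 182 = 526.
Compare {W1}: busing cost 611 + fixed 99 = 710.

440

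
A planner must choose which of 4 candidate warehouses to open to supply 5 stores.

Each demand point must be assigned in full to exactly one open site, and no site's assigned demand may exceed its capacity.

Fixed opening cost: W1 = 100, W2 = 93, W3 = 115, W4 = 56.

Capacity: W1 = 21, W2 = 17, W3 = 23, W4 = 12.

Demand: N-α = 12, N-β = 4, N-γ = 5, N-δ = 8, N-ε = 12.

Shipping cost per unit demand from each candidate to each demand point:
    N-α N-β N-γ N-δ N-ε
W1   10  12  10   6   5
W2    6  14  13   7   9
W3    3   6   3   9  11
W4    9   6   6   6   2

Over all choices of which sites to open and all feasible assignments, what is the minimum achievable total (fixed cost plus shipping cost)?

Open {W1, W3}; cheapest assignment that respects the capacities:
  W1 (cap 21, load 20): N-δ, N-ε — cost 8×6 + 12×5 = 108
  W3 (cap 23, load 21): N-α, N-β, N-γ — cost 12×3 + 4×6 + 5×3 = 75
  Shipping 183, fixed 215 → total 398.
  Any other capacity-feasible assignment to {W1, W3} ships for at least 183.
Compare {W1, W3, W4}: its best feasible assignment gives total 418.
Compare {W2, W3, W4}: its best feasible assignment gives total 419.
Every other set of open sites that can feasibly serve all demand totals ≥ 418 even under its best assignment. Minimum: 398.

398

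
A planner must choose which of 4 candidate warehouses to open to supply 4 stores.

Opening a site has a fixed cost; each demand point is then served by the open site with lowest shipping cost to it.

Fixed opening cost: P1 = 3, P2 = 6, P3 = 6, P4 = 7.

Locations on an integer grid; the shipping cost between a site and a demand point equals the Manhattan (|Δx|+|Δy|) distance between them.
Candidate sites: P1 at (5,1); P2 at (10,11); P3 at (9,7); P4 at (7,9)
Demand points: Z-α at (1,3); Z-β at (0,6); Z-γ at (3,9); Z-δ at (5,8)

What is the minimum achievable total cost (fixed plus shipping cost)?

Open {P1, P4}: assign each demand point to its cheapest open site.
  Z-α→P1 6, Z-β→P1 10, Z-γ→P4 4, Z-δ→P4 3
  shipping cost 23, fixed 10 → total 33.
Compare {P1}: shipping cost 33 + fixed 3 = 36.
Compare {P4}: shipping cost 29 + fixed 7 = 36.
Compare {P1, P3}: shipping cost 29 + fixed 9 = 38.
All other subsets cost ≥ 36. Minimum total cost: 33.

33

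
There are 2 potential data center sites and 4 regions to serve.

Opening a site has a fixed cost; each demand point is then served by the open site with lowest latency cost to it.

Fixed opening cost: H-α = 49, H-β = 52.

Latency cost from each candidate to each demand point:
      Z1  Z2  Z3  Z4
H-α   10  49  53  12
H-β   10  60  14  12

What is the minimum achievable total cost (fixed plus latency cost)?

148

Open {H-β}: assign each demand point to its cheapest open site.
  Z1→H-β 10, Z2→H-β 60, Z3→H-β 14, Z4→H-β 12
  latency cost 96, fixed 52 → total 148.
Compare {H-α}: latency cost 124 + fixed 49 = 173.
Compare {H-α, H-β}: latency cost 85 + fixed 101 = 186.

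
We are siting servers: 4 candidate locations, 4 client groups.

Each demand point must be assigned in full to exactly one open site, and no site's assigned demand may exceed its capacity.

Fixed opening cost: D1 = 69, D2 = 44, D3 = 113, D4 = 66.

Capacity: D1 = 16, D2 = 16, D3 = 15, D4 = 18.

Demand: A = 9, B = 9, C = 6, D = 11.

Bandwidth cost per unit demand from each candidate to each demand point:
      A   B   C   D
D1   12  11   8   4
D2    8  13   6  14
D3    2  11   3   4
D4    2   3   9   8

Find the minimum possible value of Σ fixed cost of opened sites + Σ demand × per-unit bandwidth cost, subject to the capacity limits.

304

Open {D1, D2, D4}; cheapest assignment that respects the capacities:
  D1 (cap 16, load 11): D — cost 11×4 = 44
  D2 (cap 16, load 6): C — cost 6×6 = 36
  D4 (cap 18, load 18): A, B — cost 9×2 + 9×3 = 45
  Shipping 125, fixed 179 → total 304.
  Any other capacity-feasible assignment to {D1, D2, D4} ships for at least 125.
Compare {D2, D3, D4}: its best feasible assignment gives total 348.
Compare {D1, D3, D4}: its best feasible assignment gives total 355.
Every other set of open sites that can feasibly serve all demand totals ≥ 348 even under its best assignment. Minimum: 304.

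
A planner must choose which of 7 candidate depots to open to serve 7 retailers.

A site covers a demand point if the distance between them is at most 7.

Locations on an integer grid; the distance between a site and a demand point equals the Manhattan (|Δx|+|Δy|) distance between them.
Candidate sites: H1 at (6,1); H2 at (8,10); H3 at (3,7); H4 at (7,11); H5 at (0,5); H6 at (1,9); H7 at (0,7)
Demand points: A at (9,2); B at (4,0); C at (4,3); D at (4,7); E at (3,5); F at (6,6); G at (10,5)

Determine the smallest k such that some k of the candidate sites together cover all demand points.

2

Coverage sets (demand points within 7 of each site):
  H1: {A, B, C, E, F}
  H2: {D, F, G}
  H3: {C, D, E, F}
  H4: {D, F}
  H5: {C, D, E, F}
  H6: {D, E}
  H7: {D, E, F}
No single site covers all 7 demand points.
But {H1, H2} covers everything, so the minimum is 2.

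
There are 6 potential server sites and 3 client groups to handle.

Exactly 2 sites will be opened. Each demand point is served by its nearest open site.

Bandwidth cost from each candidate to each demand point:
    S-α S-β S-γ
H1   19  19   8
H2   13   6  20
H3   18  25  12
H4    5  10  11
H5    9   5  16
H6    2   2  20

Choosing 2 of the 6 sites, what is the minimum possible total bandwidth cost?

Open {H1, H6}.
  S-α→H6 2, S-β→H6 2, S-γ→H1 8  ⇒ total 12.
Compare {H4, H6}: total 15.
Compare {H3, H6}: total 16.
No size-2 selection does better; minimum is 12.

12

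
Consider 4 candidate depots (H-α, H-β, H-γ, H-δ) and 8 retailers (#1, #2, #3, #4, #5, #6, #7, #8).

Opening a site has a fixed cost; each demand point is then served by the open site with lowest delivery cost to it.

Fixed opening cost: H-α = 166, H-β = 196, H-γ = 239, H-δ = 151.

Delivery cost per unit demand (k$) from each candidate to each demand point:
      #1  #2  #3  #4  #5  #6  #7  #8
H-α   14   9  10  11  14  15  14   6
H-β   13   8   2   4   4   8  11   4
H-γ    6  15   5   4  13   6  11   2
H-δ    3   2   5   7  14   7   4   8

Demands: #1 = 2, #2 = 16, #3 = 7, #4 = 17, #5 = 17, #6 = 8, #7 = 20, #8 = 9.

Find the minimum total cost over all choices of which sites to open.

707

Open {H-β, H-δ}: assign each demand point to its cheapest open site.
  #1→H-δ 2×3=6, #2→H-δ 16×2=32, #3→H-β 7×2=14, #4→H-β 17×4=68, #5→H-β 17×4=68, #6→H-δ 8×7=56, #7→H-δ 20×4=80, #8→H-β 9×4=36
  delivery cost 360, fixed 347 → total 707.
Compare {H-δ}: delivery cost 638 + fixed 151 = 789.
Compare {H-β}: delivery cost 624 + fixed 196 = 820.
Compare {H-α, H-β, H-δ}: delivery cost 360 + fixed 513 = 873.
All other subsets cost ≥ 789. Minimum total cost: 707.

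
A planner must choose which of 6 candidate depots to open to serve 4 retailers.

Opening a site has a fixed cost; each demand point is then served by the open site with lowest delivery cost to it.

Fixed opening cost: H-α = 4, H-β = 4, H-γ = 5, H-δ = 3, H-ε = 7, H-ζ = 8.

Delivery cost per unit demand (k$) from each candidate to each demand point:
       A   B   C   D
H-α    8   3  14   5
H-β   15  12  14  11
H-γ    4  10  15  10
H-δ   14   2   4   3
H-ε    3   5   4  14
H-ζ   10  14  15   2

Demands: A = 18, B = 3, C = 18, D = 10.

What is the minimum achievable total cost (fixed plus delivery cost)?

Open {H-δ, H-ε, H-ζ}: assign each demand point to its cheapest open site.
  A→H-ε 18×3=54, B→H-δ 3×2=6, C→H-δ 18×4=72, D→H-ζ 10×2=20
  delivery cost 152, fixed 18 → total 170.
Compare {H-δ, H-ε}: delivery cost 162 + fixed 10 = 172.
Compare {H-α, H-ε, H-ζ}: delivery cost 155 + fixed 19 = 174.
Compare {H-α, H-δ, H-ε, H-ζ}: delivery cost 152 + fixed 22 = 174.
All other subsets cost ≥ 172. Minimum total cost: 170.

170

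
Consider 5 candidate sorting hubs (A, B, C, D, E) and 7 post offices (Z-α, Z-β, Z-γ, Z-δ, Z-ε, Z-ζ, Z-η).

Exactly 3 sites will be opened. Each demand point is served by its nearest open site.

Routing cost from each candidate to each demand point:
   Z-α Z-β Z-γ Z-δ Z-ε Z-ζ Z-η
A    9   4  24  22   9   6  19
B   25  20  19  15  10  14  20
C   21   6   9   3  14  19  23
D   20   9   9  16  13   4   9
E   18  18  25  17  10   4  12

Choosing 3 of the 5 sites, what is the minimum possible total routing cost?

Open {A, C, D}.
  Z-α→A 9, Z-β→A 4, Z-γ→C 9, Z-δ→C 3, Z-ε→A 9, Z-ζ→D 4, Z-η→D 9  ⇒ total 47.
Compare {A, C, E}: total 50.
Compare {A, B, C}: total 59.
No size-3 selection does better; minimum is 47.

47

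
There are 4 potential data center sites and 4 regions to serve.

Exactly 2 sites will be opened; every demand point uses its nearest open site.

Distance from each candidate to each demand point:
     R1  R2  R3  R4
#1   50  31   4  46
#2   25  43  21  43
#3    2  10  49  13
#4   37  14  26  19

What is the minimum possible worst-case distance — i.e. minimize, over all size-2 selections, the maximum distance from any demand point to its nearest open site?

Open {#1, #3}.
  Farthest demand point is R4 at distance 13 (to #3); all others are ≤ 13.
With {#2, #3} the worst case is 21.
With {#2, #4} the worst case is 25.
No size-2 selection achieves below 13.

13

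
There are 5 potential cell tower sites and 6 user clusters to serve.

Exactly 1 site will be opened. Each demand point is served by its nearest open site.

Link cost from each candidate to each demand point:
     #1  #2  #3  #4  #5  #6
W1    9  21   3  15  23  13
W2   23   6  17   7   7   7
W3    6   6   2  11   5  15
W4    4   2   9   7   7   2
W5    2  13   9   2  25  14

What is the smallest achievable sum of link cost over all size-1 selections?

Open {W4}.
  #1→W4 4, #2→W4 2, #3→W4 9, #4→W4 7, #5→W4 7, #6→W4 2  ⇒ total 31.
Compare {W3}: total 45.
Compare {W5}: total 65.
No size-1 selection does better; minimum is 31.

31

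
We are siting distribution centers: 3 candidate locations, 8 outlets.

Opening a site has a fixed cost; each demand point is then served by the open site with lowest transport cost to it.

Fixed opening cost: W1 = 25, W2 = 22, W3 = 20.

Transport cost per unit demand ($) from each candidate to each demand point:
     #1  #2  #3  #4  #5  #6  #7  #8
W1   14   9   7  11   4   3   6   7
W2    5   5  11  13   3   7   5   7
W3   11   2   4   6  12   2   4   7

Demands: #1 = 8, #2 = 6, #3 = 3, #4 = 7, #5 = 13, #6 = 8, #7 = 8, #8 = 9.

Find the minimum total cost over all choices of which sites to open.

298

Open {W2, W3}: assign each demand point to its cheapest open site.
  #1→W2 8×5=40, #2→W3 6×2=12, #3→W3 3×4=12, #4→W3 7×6=42, #5→W2 13×3=39, #6→W3 8×2=16, #7→W3 8×4=32, #8→W2 9×7=63
  transport cost 256, fixed 42 → total 298.
Compare {W1, W2, W3}: transport cost 256 + fixed 67 = 323.
Compare {W1, W3}: transport cost 317 + fixed 45 = 362.
Compare {W1, W2}: transport cost 334 + fixed 47 = 381.
All other subsets cost ≥ 323. Minimum total cost: 298.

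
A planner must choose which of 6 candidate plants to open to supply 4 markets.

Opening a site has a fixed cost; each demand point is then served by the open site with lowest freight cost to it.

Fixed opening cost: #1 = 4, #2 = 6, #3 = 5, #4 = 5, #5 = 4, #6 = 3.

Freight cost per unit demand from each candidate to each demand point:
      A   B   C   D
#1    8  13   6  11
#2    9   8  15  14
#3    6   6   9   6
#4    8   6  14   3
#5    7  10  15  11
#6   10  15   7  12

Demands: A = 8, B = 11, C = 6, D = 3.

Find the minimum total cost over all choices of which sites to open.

Open {#1, #3, #4}: assign each demand point to its cheapest open site.
  A→#3 8×6=48, B→#3 11×6=66, C→#1 6×6=36, D→#4 3×3=9
  freight cost 159, fixed 14 → total 173.
Compare {#1, #3, #4, #6}: freight cost 159 + fixed 17 = 176.
Compare {#1, #3}: freight cost 168 + fixed 9 = 177.
Compare {#1, #3, #4, #5}: freight cost 159 + fixed 18 = 177.
All other subsets cost ≥ 176. Minimum total cost: 173.

173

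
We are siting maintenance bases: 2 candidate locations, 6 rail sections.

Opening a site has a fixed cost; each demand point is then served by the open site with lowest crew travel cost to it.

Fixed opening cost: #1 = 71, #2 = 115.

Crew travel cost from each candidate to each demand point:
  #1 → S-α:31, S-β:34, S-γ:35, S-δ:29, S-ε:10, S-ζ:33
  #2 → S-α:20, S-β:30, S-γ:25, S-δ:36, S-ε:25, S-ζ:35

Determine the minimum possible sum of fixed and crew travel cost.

243

Open {#1}: assign each demand point to its cheapest open site.
  S-α→#1 31, S-β→#1 34, S-γ→#1 35, S-δ→#1 29, S-ε→#1 10, S-ζ→#1 33
  crew travel cost 172, fixed 71 → total 243.
Compare {#2}: crew travel cost 171 + fixed 115 = 286.
Compare {#1, #2}: crew travel cost 147 + fixed 186 = 333.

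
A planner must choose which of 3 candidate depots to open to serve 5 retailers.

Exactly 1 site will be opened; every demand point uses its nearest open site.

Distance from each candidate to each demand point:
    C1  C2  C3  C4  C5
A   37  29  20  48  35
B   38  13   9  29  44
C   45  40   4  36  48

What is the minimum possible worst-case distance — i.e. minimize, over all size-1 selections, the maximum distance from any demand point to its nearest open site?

44

Open {B}.
  Farthest demand point is C5 at distance 44 (to B); all others are ≤ 44.
With {A} the worst case is 48.
With {C} the worst case is 48.
No size-1 selection achieves below 44.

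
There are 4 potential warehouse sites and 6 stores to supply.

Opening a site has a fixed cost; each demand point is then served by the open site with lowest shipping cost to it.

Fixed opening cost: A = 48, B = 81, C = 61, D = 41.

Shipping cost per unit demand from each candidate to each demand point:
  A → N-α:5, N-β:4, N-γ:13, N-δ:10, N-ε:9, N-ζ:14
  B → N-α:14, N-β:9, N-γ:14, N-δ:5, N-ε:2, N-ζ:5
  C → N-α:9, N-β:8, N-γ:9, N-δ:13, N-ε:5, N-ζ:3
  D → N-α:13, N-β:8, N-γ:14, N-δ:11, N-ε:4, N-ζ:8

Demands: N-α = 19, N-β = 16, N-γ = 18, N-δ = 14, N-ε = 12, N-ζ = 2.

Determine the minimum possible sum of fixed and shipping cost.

Open {A, B, C}: assign each demand point to its cheapest open site.
  N-α→A 19×5=95, N-β→A 16×4=64, N-γ→C 18×9=162, N-δ→B 14×5=70, N-ε→B 12×2=24, N-ζ→C 2×3=6
  shipping cost 421, fixed 190 → total 611.
Compare {A, B}: shipping cost 497 + fixed 129 = 626.
Compare {A, C}: shipping cost 527 + fixed 109 = 636.
Compare {A, B, C, D}: shipping cost 421 + fixed 231 = 652.
All other subsets cost ≥ 626. Minimum total cost: 611.

611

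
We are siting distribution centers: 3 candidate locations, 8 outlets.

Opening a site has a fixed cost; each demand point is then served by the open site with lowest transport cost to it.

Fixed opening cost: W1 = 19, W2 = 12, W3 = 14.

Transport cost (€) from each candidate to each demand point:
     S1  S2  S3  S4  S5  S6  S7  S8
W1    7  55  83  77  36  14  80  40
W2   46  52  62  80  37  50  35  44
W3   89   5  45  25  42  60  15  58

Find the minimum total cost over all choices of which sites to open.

220

Open {W1, W3}: assign each demand point to its cheapest open site.
  S1→W1 7, S2→W3 5, S3→W3 45, S4→W3 25, S5→W1 36, S6→W1 14, S7→W3 15, S8→W1 40
  transport cost 187, fixed 33 → total 220.
Compare {W1, W2, W3}: transport cost 187 + fixed 45 = 232.
Compare {W2, W3}: transport cost 267 + fixed 26 = 293.
Compare {W3}: transport cost 339 + fixed 14 = 353.
All other subsets cost ≥ 232. Minimum total cost: 220.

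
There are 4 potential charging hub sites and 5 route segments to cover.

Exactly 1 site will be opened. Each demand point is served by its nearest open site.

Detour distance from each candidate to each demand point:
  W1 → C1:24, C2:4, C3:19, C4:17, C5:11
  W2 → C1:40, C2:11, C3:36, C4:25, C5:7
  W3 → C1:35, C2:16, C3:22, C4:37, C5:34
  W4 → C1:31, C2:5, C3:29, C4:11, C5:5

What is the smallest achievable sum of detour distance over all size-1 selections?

75

Open {W1}.
  C1→W1 24, C2→W1 4, C3→W1 19, C4→W1 17, C5→W1 11  ⇒ total 75.
Compare {W4}: total 81.
Compare {W2}: total 119.
No size-1 selection does better; minimum is 75.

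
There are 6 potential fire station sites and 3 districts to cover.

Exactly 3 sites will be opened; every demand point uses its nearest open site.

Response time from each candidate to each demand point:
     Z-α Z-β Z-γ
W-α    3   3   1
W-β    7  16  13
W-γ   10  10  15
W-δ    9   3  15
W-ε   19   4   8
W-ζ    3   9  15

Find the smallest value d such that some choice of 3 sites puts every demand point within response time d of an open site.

Open {W-α, W-β, W-γ}.
  Farthest demand point is Z-α at response time 3 (to W-α); all others are ≤ 3.
With {W-α, W-β, W-δ} the worst case is 3.
With {W-α, W-β, W-ε} the worst case is 3.
No size-3 selection achieves below 3.

3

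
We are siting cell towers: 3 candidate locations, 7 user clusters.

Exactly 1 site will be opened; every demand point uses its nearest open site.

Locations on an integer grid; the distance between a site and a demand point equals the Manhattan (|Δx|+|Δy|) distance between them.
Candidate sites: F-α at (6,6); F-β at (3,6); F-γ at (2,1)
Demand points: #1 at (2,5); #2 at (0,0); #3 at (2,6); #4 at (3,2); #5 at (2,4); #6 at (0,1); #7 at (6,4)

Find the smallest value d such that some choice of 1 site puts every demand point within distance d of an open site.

Open {F-γ}.
  Farthest demand point is #7 at distance 7 (to F-γ); all others are ≤ 7.
With {F-β} the worst case is 9.
With {F-α} the worst case is 12.
No size-1 selection achieves below 7.

7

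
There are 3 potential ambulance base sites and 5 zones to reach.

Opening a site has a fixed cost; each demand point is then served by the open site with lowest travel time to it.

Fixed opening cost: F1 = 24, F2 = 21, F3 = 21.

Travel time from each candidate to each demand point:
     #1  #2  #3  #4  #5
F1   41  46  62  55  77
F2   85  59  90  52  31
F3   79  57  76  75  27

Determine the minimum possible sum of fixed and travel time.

276

Open {F1, F3}: assign each demand point to its cheapest open site.
  #1→F1 41, #2→F1 46, #3→F1 62, #4→F1 55, #5→F3 27
  travel time 231, fixed 45 → total 276.
Compare {F1, F2}: travel time 232 + fixed 45 = 277.
Compare {F1, F2, F3}: travel time 228 + fixed 66 = 294.
Compare {F1}: travel time 281 + fixed 24 = 305.
All other subsets cost ≥ 277. Minimum total cost: 276.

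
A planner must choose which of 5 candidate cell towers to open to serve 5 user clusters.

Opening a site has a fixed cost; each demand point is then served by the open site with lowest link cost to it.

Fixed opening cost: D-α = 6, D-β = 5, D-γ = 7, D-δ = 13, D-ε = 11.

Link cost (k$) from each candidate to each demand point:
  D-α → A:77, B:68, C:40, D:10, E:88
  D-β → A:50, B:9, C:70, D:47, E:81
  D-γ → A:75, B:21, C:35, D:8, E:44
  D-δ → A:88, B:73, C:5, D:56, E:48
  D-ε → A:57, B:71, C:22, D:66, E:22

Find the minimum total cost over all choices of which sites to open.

130

Open {D-β, D-γ, D-δ, D-ε}: assign each demand point to its cheapest open site.
  A→D-β 50, B→D-β 9, C→D-δ 5, D→D-γ 8, E→D-ε 22
  link cost 94, fixed 36 → total 130.
Compare {D-α, D-β, D-δ, D-ε}: link cost 96 + fixed 35 = 131.
Compare {D-β, D-γ, D-ε}: link cost 111 + fixed 23 = 134.
Compare {D-α, D-β, D-ε}: link cost 113 + fixed 22 = 135.
All other subsets cost ≥ 131. Minimum total cost: 130.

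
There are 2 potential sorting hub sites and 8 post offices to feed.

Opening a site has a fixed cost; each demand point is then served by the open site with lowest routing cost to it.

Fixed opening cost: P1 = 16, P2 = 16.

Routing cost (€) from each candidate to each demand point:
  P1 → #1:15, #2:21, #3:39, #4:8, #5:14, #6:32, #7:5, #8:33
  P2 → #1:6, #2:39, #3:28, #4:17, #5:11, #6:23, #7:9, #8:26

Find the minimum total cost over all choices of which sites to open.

Open {P1, P2}: assign each demand point to its cheapest open site.
  #1→P2 6, #2→P1 21, #3→P2 28, #4→P1 8, #5→P2 11, #6→P2 23, #7→P1 5, #8→P2 26
  routing cost 128, fixed 32 → total 160.
Compare {P2}: routing cost 159 + fixed 16 = 175.
Compare {P1}: routing cost 167 + fixed 16 = 183.

160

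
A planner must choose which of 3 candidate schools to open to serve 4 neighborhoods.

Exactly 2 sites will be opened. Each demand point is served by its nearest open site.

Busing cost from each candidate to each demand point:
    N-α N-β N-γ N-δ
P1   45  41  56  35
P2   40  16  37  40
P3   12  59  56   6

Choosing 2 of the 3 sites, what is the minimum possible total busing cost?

71

Open {P2, P3}.
  N-α→P3 12, N-β→P2 16, N-γ→P2 37, N-δ→P3 6  ⇒ total 71.
Compare {P1, P3}: total 115.
Compare {P1, P2}: total 128.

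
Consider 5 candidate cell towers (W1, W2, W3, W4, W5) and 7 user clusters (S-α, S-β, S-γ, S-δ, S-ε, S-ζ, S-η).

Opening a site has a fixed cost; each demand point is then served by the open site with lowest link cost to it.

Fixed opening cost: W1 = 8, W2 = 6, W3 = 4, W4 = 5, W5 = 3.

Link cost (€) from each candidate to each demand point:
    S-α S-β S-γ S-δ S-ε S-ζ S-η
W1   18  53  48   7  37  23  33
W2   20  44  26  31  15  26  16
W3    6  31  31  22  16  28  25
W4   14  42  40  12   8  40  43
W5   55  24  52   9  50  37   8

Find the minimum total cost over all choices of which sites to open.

125

Open {W2, W3, W4, W5}: assign each demand point to its cheapest open site.
  S-α→W3 6, S-β→W5 24, S-γ→W2 26, S-δ→W5 9, S-ε→W4 8, S-ζ→W2 26, S-η→W5 8
  link cost 107, fixed 18 → total 125.
Compare {W3, W4, W5}: link cost 114 + fixed 12 = 126.
Compare {W2, W3, W5}: link cost 114 + fixed 13 = 127.
Compare {W1, W3, W4, W5}: link cost 107 + fixed 20 = 127.
All other subsets cost ≥ 126. Minimum total cost: 125.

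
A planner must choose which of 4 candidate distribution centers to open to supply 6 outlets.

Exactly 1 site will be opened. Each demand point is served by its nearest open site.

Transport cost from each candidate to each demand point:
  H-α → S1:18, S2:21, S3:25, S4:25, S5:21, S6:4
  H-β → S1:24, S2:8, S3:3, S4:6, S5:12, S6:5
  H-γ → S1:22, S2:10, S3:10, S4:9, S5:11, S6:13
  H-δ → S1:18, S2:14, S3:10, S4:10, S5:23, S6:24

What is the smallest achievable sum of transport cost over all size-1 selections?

Open {H-β}.
  S1→H-β 24, S2→H-β 8, S3→H-β 3, S4→H-β 6, S5→H-β 12, S6→H-β 5  ⇒ total 58.
Compare {H-γ}: total 75.
Compare {H-δ}: total 99.
No size-1 selection does better; minimum is 58.

58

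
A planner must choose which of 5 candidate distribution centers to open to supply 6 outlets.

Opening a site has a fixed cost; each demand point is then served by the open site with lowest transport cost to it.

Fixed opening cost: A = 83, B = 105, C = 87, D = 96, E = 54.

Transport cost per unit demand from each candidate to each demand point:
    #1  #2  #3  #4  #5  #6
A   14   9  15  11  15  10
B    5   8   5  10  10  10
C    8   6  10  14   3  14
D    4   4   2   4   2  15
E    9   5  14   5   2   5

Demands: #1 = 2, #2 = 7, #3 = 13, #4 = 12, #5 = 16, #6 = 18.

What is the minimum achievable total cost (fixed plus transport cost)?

382

Open {D, E}: assign each demand point to its cheapest open site.
  #1→D 2×4=8, #2→D 7×4=28, #3→D 13×2=26, #4→D 12×4=48, #5→D 16×2=32, #6→E 18×5=90
  transport cost 232, fixed 150 → total 382.
Compare {B, E}: transport cost 292 + fixed 159 = 451.
Compare {A, D, E}: transport cost 232 + fixed 233 = 465.
Compare {C, D, E}: transport cost 232 + fixed 237 = 469.
All other subsets cost ≥ 451. Minimum total cost: 382.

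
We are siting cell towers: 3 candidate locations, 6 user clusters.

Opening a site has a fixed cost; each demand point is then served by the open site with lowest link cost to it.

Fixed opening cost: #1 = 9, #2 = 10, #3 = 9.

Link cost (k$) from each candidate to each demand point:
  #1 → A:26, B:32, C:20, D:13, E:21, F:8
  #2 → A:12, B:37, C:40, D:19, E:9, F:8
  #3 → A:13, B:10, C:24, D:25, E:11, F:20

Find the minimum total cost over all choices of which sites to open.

93

Open {#1, #3}: assign each demand point to its cheapest open site.
  A→#3 13, B→#3 10, C→#1 20, D→#1 13, E→#3 11, F→#1 8
  link cost 75, fixed 18 → total 93.
Compare {#1, #2, #3}: link cost 72 + fixed 28 = 100.
Compare {#2, #3}: link cost 82 + fixed 19 = 101.
Compare {#3}: link cost 103 + fixed 9 = 112.
All other subsets cost ≥ 100. Minimum total cost: 93.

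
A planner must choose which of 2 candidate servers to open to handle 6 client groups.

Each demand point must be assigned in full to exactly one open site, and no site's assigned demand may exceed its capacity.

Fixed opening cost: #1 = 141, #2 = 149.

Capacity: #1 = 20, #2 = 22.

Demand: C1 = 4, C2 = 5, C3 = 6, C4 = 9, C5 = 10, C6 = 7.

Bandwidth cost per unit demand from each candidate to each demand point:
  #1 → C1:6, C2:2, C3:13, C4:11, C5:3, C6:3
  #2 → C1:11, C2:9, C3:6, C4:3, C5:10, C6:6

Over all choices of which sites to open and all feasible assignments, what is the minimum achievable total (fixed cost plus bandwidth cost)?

Open {#1, #2}; cheapest assignment that respects the capacities:
  #1 (cap 20, load 19): C1, C2, C5 — cost 4×6 + 5×2 + 10×3 = 64
  #2 (cap 22, load 22): C3, C4, C6 — cost 6×6 + 9×3 + 7×6 = 105
  Shipping 169, fixed 290 → total 459.
  Any other capacity-feasible assignment to {#1, #2} ships for at least 169.
Total demand is 41 and no other set of sites has combined capacity ≥ 41, so {#1, #2} is the only feasible choice of open sites. Minimum: 459.

459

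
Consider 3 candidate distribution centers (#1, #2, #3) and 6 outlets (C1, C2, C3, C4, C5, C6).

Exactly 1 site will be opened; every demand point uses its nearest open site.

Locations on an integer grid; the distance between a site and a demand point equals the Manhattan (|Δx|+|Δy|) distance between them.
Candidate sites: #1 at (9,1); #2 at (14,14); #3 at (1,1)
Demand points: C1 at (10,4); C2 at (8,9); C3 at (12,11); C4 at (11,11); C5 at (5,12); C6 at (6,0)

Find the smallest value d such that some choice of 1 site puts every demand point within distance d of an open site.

15

Open {#1}.
  Farthest demand point is C5 at distance 15 (to #1); all others are ≤ 15.
With {#3} the worst case is 21.
With {#2} the worst case is 22.
No size-1 selection achieves below 15.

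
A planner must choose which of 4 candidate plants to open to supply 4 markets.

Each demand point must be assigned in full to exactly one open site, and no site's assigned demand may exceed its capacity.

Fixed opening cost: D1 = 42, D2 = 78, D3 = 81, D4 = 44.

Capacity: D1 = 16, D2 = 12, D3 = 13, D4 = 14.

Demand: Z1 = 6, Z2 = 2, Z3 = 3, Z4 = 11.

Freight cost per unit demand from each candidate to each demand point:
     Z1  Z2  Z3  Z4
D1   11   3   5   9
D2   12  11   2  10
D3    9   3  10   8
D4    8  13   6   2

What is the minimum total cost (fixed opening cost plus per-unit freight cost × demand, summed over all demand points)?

Open {D1, D4}; cheapest assignment that respects the capacities:
  D1 (cap 16, load 11): Z1, Z2, Z3 — cost 6×11 + 2×3 + 3×5 = 87
  D4 (cap 14, load 11): Z4 — cost 11×2 = 22
  Shipping 109, fixed 86 → total 195.
  Any other capacity-feasible assignment to {D1, D4} ships for at least 109.
Compare {D3, D4}: its best feasible assignment gives total 225.
Compare {D2, D4}: its best feasible assignment gives total 244.
Every other set of open sites that can feasibly serve all demand totals ≥ 225 even under its best assignment. Minimum: 195.

195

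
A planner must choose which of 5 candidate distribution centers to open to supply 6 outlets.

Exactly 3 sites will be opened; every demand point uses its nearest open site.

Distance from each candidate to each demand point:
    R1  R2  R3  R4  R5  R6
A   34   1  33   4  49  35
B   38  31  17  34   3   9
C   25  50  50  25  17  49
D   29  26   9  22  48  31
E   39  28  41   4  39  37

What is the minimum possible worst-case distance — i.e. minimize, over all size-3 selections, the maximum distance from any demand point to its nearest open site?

25

Open {A, B, C}.
  Farthest demand point is R1 at distance 25 (to C); all others are ≤ 25.
With {B, C, D} the worst case is 26.
With {B, C, E} the worst case is 28.
No size-3 selection achieves below 25.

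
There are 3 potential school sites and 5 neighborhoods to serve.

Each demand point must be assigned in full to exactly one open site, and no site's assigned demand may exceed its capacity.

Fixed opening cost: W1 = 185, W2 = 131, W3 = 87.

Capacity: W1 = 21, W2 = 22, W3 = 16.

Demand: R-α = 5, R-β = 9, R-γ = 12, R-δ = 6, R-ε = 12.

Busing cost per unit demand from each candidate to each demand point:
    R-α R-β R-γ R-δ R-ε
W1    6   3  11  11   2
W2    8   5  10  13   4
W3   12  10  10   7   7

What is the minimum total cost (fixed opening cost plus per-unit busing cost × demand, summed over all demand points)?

656

Open {W1, W2, W3}; cheapest assignment that respects the capacities:
  W1 (cap 21, load 21): R-β, R-ε — cost 9×3 + 12×2 = 51
  W2 (cap 22, load 17): R-α, R-γ — cost 5×8 + 12×10 = 160
  W3 (cap 16, load 6): R-δ — cost 6×7 = 42
  Shipping 253, fixed 403 → total 656.
  Any other capacity-feasible assignment to {W1, W2, W3} ships for at least 253.
Total demand is 44 and no other set of sites has combined capacity ≥ 44, so {W1, W2, W3} is the only feasible choice of open sites. Minimum: 656.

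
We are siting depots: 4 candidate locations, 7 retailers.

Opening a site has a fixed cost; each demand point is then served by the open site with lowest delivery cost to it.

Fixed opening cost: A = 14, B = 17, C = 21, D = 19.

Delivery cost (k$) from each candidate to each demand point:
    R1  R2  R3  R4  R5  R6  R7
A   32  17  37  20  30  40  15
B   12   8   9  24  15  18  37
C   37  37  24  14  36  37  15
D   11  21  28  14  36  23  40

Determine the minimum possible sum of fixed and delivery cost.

128

Open {A, B}: assign each demand point to its cheapest open site.
  R1→B 12, R2→B 8, R3→B 9, R4→A 20, R5→B 15, R6→B 18, R7→A 15
  delivery cost 97, fixed 31 → total 128.
Compare {B, C}: delivery cost 91 + fixed 38 = 129.
Compare {B}: delivery cost 123 + fixed 17 = 140.
Compare {A, B, D}: delivery cost 90 + fixed 50 = 140.
All other subsets cost ≥ 129. Minimum total cost: 128.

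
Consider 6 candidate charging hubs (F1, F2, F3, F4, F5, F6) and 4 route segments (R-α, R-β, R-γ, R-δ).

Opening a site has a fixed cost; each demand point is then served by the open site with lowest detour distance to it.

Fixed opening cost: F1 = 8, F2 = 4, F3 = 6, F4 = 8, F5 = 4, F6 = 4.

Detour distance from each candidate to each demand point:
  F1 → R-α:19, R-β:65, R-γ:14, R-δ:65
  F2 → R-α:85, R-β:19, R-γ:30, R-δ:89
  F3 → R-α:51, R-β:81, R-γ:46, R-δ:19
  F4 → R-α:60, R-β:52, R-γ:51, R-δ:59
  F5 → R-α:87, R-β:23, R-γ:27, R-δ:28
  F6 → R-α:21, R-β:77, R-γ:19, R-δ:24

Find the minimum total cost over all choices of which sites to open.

Open {F1, F2, F3}: assign each demand point to its cheapest open site.
  R-α→F1 19, R-β→F2 19, R-γ→F1 14, R-δ→F3 19
  detour distance 71, fixed 18 → total 89.
Compare {F2, F6}: detour distance 83 + fixed 8 = 91.
Compare {F1, F2, F6}: detour distance 76 + fixed 16 = 92.
Compare {F2, F3, F6}: detour distance 78 + fixed 14 = 92.
All other subsets cost ≥ 91. Minimum total cost: 89.

89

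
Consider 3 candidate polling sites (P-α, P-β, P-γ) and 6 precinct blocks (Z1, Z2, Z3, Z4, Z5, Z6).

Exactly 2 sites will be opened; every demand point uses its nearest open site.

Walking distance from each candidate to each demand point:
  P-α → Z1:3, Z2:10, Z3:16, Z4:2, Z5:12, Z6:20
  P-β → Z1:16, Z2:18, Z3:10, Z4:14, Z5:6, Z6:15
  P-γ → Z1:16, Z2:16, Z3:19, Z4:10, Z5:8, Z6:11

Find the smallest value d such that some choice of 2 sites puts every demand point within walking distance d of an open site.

15

Open {P-α, P-β}.
  Farthest demand point is Z6 at walking distance 15 (to P-β); all others are ≤ 15.
With {P-α, P-γ} the worst case is 16.
With {P-β, P-γ} the worst case is 16.
No size-2 selection achieves below 15.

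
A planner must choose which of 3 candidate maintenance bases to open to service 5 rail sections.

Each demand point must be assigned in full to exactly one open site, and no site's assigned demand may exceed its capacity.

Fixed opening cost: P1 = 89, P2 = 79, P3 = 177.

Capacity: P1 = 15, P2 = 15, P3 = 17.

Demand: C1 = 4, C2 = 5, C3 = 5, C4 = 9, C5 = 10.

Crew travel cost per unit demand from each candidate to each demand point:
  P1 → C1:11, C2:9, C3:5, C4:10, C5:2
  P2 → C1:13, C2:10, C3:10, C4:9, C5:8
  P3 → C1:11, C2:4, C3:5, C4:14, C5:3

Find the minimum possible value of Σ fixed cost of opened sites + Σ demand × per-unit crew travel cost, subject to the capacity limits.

Open {P1, P2, P3}; cheapest assignment that respects the capacities:
  P1 (cap 15, load 15): C3, C5 — cost 5×5 + 10×2 = 45
  P2 (cap 15, load 9): C4 — cost 9×9 = 81
  P3 (cap 17, load 9): C1, C2 — cost 4×11 + 5×4 = 64
  Shipping 190, fixed 345 → total 535.
  Any other capacity-feasible assignment to {P1, P2, P3} ships for at least 190.
Total demand is 33 and no other set of sites has combined capacity ≥ 33, so {P1, P2, P3} is the only feasible choice of open sites. Minimum: 535.

535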